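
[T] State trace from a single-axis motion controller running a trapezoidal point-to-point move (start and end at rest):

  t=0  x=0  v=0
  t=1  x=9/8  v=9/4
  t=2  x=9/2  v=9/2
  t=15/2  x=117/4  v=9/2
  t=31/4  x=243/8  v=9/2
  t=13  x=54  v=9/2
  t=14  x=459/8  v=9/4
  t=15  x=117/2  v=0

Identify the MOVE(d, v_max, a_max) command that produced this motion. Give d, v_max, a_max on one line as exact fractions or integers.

final state: t=15, x=117/2, v=0 → d = 117/2
a_max = (9/4−0)/(1−0) = 9/4
max v = 9/2 over t∈[2,13] → v_max = 9/2
check: 9/2·(2+11) = 117/2 ✓

d=117/2 v_max=9/2 a_max=9/4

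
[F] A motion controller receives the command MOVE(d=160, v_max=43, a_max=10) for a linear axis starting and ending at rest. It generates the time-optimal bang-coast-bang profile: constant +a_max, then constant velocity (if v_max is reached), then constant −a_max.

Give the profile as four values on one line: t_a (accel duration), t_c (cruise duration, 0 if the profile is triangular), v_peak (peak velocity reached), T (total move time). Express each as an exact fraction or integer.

(v_max)²/a_max = 43²/10 = 1849/10
160 < 1849/10 → triangular
v_peak = √(160·10) = √1600 = 40
t_a = 40/10 = 4; t_c = 0
T = 2·4 = 8

t_a=4 t_c=0 v_peak=40 T=8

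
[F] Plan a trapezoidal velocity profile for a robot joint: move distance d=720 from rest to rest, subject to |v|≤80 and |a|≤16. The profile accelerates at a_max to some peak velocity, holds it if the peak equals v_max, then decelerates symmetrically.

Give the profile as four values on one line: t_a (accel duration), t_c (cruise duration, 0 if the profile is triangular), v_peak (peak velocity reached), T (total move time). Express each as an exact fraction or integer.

v_max²/a_max = 80²/16 = 400
720 ≥ 400 ⇒ cruise phase
t_a = 80/16 = 5; v_peak = 80
d_cruise = 720 − 400 = 320; t_c = 320/80 = 4
T = 2·5 + 4 = 14

t_a=5 t_c=4 v_peak=80 T=14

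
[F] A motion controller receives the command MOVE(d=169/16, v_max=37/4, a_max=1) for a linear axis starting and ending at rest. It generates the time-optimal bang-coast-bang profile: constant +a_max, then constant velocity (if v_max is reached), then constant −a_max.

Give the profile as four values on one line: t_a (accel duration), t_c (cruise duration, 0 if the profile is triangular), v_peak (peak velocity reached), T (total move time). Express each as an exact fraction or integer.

v_max²/a_max = (37/4)²/1 = 1369/16
169/16 < 1369/16 → triangular
v_peak = √(169/16·1) = √(169/16) = 13/4
t_a = (13/4)/1 = 13/4; t_c = 0
T = 2·13/4 = 13/2

t_a=13/4 t_c=0 v_peak=13/4 T=13/2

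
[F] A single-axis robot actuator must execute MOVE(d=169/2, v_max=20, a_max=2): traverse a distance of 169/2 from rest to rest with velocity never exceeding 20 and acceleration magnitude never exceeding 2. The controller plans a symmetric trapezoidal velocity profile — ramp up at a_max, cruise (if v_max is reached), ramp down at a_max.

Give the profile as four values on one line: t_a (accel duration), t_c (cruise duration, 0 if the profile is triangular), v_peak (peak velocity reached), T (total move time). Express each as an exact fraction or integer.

t_a=13/2 t_c=0 v_peak=13 T=13

(v_max)²/a_max = 20²/2 = 200
169/2 < 200 so t_c = 0
v_peak = √(169/2·2) = √169 = 13
t_a = 13/2; t_c = 0
T = 2·13/2 = 13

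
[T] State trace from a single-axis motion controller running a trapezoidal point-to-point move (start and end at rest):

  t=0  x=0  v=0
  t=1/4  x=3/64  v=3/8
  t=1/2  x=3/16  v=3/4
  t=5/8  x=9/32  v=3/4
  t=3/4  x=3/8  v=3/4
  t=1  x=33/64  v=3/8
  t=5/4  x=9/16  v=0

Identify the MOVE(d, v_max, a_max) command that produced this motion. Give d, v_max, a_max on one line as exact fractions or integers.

d=9/16 v_max=3/4 a_max=3/2

final state: t=5/4, x=9/16, v=0 → d = 9/16
a_max = (3/8−0)/(1/4−0) = 3/2
max v = 3/4 over t∈[1/2,3/4] → v_max = 3/4
check: 3/4·(1/2+1/4) = 9/16 ✓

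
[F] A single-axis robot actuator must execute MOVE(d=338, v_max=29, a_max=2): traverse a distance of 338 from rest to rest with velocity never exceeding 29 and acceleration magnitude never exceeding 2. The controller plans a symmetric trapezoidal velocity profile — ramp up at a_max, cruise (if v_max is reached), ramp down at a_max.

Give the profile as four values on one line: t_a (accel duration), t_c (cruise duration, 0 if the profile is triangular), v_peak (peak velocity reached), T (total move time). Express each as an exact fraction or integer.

t_a=13 t_c=0 v_peak=26 T=26

v_max²/a_max = 29²/2 = 841/2
338 < 841/2 → triangular
v_peak = √(338·2) = √676 = 26
t_a = 26/2 = 13; t_c = 0
T = 2·13 = 26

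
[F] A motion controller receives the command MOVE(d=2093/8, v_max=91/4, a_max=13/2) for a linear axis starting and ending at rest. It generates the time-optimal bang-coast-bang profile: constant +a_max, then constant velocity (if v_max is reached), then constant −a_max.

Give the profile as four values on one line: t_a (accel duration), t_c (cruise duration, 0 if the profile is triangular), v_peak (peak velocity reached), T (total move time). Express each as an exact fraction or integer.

v_max²/a_max = (91/4)²/(13/2) = 637/8
2093/8 ≥ 637/8 ⇒ cruise phase
t_a = (91/4)/(13/2) = 7/2; v_peak = 91/4
d_cruise = 2093/8 − 637/8 = 182; t_c = 182/(91/4) = 8
T = 2·7/2 + 8 = 15

t_a=7/2 t_c=8 v_peak=91/4 T=15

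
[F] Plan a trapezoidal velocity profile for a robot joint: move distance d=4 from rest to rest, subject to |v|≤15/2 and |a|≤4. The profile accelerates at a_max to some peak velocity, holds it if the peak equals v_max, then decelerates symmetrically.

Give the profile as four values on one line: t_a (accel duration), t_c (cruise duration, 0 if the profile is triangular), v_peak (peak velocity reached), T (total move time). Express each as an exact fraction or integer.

t_a=1 t_c=0 v_peak=4 T=2

(v_max)²/a_max = (15/2)²/4 = 225/16
4 < 225/16 → triangular
v_peak = √(4·4) = √16 = 4
t_a = 4/4 = 1; t_c = 0
T = 2·1 = 2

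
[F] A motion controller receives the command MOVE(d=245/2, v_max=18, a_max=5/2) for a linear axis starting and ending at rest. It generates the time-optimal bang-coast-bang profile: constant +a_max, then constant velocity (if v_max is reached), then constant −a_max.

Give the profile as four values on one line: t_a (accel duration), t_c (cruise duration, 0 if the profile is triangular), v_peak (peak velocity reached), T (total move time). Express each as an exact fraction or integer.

t_a=7 t_c=0 v_peak=35/2 T=14

(v_max)²/a_max = 18²/(5/2) = 648/5
245/2 < 648/5 ⇒ no cruise
v_peak = √(245/2·5/2) = √(1225/4) = 35/2
t_a = (35/2)/(5/2) = 7; t_c = 0
T = 2·7 = 14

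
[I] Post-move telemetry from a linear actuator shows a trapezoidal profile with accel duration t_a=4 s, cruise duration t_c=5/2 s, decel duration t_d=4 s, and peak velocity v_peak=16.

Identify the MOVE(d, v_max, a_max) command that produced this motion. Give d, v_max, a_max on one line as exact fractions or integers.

a_max = 16/4 = 4
d_a = ½·16·4 = 32; d_c = 16·5/2 = 40
d = 2·32 + 40 = 104
t_c = 5/2 > 0 → v_max = v_peak = 16

d=104 v_max=16 a_max=4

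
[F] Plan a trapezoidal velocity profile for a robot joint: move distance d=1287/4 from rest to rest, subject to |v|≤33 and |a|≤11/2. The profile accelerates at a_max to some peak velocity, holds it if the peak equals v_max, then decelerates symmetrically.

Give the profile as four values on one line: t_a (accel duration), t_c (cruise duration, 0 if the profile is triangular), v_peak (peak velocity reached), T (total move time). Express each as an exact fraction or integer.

t_a=6 t_c=15/4 v_peak=33 T=63/4

(v_max)²/a_max = 33²/(11/2) = 198
1287/4 ≥ 198 so v_max reached
t_a = 33/(11/2) = 6; v_peak = 33
d_cruise = 1287/4 − 198 = 495/4; t_c = (495/4)/33 = 15/4
T = 2·6 + 15/4 = 63/4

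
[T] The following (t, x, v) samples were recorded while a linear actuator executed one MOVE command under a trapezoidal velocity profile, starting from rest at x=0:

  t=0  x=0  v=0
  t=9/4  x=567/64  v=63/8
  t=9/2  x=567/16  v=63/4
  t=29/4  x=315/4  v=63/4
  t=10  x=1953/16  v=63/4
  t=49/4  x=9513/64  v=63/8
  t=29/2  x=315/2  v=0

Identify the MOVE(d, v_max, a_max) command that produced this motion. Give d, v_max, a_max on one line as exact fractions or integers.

final state: t=29/2, x=315/2, v=0 → d = 315/2
a_max = (63/8−0)/(9/4−0) = 7/2
max v = 63/4 over t∈[9/2,10] → v_max = 63/4
check: 63/4·(9/2+11/2) = 315/2 ✓

d=315/2 v_max=63/4 a_max=7/2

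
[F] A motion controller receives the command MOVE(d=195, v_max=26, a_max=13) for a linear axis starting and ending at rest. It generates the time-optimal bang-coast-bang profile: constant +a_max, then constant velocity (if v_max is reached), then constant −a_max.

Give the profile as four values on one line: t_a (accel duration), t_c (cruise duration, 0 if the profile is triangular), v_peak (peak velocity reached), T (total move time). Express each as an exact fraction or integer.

t_a=2 t_c=11/2 v_peak=26 T=19/2

(v_max)²/a_max = 26²/13 = 52
195 ≥ 52 → trapezoidal
t_a = 26/13 = 2; v_peak = 26
d_cruise = 195 − 52 = 143; t_c = 143/26 = 11/2
T = 2·2 + 11/2 = 19/2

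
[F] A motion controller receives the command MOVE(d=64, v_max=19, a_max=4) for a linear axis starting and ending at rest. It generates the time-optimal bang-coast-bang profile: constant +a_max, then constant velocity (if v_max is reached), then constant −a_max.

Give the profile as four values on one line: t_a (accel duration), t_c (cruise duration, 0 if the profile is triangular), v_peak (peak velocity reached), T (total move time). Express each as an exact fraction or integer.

(v_max)²/a_max = 19²/4 = 361/4
64 < 361/4 ⇒ no cruise
v_peak = √(64·4) = √256 = 16
t_a = 16/4 = 4; t_c = 0
T = 2·4 = 8

t_a=4 t_c=0 v_peak=16 T=8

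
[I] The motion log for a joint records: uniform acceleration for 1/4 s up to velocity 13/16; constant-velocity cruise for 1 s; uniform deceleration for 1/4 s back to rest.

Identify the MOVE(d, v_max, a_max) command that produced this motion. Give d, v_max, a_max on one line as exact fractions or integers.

d=65/64 v_max=13/16 a_max=13/4

a_max = (13/16)/(1/4) = 13/4
d_a = ½·13/16·1/4 = 13/128; d_c = 13/16·1 = 13/16
d = 2·13/128 + 13/16 = 65/64
t_c = 1 > 0 so v_max = 13/16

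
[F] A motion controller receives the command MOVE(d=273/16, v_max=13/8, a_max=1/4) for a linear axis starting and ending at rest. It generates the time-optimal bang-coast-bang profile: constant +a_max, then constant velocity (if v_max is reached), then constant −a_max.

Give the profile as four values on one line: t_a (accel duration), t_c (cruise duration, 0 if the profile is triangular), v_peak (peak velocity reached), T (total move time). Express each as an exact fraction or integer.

t_a=13/2 t_c=4 v_peak=13/8 T=17

(v_max)²/a_max = (13/8)²/(1/4) = 169/16
273/16 ≥ 169/16 so v_max reached
t_a = (13/8)/(1/4) = 13/2; v_peak = 13/8
d_cruise = 273/16 − 169/16 = 13/2; t_c = (13/2)/(13/8) = 4
T = 2·13/2 + 4 = 17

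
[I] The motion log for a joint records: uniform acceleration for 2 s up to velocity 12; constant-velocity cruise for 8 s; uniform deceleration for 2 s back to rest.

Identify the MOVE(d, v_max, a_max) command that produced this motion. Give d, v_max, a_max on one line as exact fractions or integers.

d=120 v_max=12 a_max=6

a_max = 12/2 = 6
d_a = ½·12·2 = 12; d_c = 12·8 = 96
d = 2·12 + 96 = 120
t_c = 8 > 0 so v_max = 12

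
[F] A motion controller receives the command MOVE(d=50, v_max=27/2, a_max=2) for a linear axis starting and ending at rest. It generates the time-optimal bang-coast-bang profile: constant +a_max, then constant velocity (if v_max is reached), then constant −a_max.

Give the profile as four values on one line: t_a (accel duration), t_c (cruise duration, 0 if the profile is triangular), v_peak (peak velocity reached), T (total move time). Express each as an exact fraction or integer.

t_a=5 t_c=0 v_peak=10 T=10

vₘ²/aₘ = (27/2)²/2 = 729/8
50 < 729/8 → triangular
v_peak = √(50·2) = √100 = 10
t_a = 10/2 = 5; t_c = 0
T = 2·5 = 10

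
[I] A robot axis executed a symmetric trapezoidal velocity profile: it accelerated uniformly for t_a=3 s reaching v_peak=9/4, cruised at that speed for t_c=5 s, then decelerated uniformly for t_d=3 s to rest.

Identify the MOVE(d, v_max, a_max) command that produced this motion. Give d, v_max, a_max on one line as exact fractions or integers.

d=18 v_max=9/4 a_max=3/4

a_max = (9/4)/3 = 3/4
d_a = ½·9/4·3 = 27/8; d_c = 9/4·5 = 45/4
d = 2·27/8 + 45/4 = 18
t_c = 5 > 0 ⇒ limit active, v_max = 9/4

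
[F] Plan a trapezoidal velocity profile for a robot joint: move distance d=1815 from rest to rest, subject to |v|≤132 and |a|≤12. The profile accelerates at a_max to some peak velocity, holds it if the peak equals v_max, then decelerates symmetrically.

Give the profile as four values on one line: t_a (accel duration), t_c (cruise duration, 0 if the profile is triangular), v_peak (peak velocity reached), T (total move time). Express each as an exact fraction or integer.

t_a=11 t_c=11/4 v_peak=132 T=99/4

vₘ²/aₘ = 132²/12 = 1452
1815 ≥ 1452 ⇒ cruise phase
t_a = 132/12 = 11; v_peak = 132
d_cruise = 1815 − 1452 = 363; t_c = 363/132 = 11/4
T = 2·11 + 11/4 = 99/4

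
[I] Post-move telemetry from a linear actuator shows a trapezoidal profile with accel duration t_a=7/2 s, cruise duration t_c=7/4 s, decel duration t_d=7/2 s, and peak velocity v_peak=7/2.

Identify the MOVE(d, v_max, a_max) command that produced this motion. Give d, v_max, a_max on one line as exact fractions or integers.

a_max = (7/2)/(7/2) = 1
d_a = ½·7/2·7/2 = 49/8; d_c = 7/2·7/4 = 49/8
d = 2·49/8 + 49/8 = 147/8
t_c = 7/4 > 0 so v_max = 7/2

d=147/8 v_max=7/2 a_max=1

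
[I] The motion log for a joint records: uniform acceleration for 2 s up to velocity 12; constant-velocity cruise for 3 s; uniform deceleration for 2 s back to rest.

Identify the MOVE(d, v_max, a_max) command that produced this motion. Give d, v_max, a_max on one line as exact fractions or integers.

a_max = 12/2 = 6
d_a = ½·12·2 = 12; d_c = 12·3 = 36
d = 2·12 + 36 = 60
t_c = 3 > 0 so v_max = 12

d=60 v_max=12 a_max=6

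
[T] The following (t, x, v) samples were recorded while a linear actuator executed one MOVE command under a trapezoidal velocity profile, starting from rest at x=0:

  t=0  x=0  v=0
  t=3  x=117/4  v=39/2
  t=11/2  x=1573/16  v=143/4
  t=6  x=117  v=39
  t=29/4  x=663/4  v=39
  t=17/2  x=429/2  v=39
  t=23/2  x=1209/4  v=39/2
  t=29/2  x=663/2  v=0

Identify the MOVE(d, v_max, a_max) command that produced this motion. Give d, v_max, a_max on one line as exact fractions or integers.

d=663/2 v_max=39 a_max=13/2

final state: t=29/2, x=663/2, v=0 → d = 663/2
a_max = (39/2−0)/(3−0) = 13/2
max v = 39 over t∈[6,17/2] → v_max = 39
check: 39·(6+5/2) = 663/2 ✓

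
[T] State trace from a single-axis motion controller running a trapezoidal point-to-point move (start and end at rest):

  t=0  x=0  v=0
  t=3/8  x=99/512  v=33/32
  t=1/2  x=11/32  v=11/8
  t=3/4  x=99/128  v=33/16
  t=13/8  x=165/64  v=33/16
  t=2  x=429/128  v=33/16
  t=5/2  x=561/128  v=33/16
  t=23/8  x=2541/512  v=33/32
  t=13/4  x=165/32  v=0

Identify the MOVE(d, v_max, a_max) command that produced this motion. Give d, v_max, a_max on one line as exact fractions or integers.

final state: t=13/4, x=165/32, v=0 → d = 165/32
a_max = (33/32−0)/(3/8−0) = 11/4
max v = 33/16 over t∈[3/4,5/2] → v_max = 33/16
check: 33/16·(3/4+7/4) = 165/32 ✓

d=165/32 v_max=33/16 a_max=11/4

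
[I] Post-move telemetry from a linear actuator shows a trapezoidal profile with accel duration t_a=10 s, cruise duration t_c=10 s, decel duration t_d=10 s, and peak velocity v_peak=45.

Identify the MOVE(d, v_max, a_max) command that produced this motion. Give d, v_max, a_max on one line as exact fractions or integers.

a_max = 45/10 = 9/2
d_a = ½·45·10 = 225; d_c = 45·10 = 450
d = 2·225 + 450 = 900
t_c = 10 > 0 so v_max = 45

d=900 v_max=45 a_max=9/2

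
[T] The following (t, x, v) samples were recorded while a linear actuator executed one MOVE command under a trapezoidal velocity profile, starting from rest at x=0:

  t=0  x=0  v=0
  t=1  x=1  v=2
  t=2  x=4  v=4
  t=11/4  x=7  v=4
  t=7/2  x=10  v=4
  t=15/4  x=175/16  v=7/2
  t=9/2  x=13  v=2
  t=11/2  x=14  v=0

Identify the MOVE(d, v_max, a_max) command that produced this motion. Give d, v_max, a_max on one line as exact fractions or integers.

final state: t=11/2, x=14, v=0 → d = 14
a_max = (2−0)/(1−0) = 2
max v = 4 over t∈[2,7/2] → v_max = 4
check: 4·(2+3/2) = 14 ✓

d=14 v_max=4 a_max=2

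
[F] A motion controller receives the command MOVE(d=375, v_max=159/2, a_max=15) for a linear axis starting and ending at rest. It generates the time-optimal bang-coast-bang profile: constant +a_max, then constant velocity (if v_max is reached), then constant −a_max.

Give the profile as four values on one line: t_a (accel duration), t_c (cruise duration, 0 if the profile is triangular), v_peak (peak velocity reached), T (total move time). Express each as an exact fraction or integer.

t_a=5 t_c=0 v_peak=75 T=10

vₘ²/aₘ = (159/2)²/15 = 8427/20
375 < 8427/20 ⇒ no cruise
v_peak = √(375·15) = √5625 = 75
t_a = 75/15 = 5; t_c = 0
T = 2·5 = 10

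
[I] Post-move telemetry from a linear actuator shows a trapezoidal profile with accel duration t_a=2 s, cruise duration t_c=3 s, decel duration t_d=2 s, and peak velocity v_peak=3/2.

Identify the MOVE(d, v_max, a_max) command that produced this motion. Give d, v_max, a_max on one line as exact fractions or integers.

d=15/2 v_max=3/2 a_max=3/4

a_max = (3/2)/2 = 3/4
d_a = ½·3/2·2 = 3/2; d_c = 3/2·3 = 9/2
d = 2·3/2 + 9/2 = 15/2
t_c = 3 > 0 → v_max = v_peak = 3/2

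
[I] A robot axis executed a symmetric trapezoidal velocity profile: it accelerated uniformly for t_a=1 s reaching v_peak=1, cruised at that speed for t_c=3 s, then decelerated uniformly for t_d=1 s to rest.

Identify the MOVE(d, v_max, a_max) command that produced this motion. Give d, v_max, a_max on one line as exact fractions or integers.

d=4 v_max=1 a_max=1

a_max = 1/1 = 1
d_a = ½·1·1 = 1/2; d_c = 1·3 = 3
d = 2·1/2 + 3 = 4
t_c = 3 > 0 → v_max = v_peak = 1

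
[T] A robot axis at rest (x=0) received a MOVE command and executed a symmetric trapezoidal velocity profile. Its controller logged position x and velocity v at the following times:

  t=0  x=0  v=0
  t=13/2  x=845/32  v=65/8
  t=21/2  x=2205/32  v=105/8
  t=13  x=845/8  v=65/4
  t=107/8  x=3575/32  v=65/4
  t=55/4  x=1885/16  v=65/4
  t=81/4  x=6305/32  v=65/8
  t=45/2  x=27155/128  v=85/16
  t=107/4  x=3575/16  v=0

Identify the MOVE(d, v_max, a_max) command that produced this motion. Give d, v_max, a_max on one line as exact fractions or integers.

final state: t=107/4, x=3575/16, v=0 → d = 3575/16
a_max = (65/8−0)/(13/2−0) = 5/4
max v = 65/4 over t∈[13,55/4] → v_max = 65/4
check: 65/4·(13+3/4) = 3575/16 ✓

d=3575/16 v_max=65/4 a_max=5/4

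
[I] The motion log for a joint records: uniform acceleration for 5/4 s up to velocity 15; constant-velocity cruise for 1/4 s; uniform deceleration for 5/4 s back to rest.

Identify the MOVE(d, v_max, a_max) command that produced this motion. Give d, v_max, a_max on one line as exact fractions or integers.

a_max = 15/(5/4) = 12
d_a = ½·15·5/4 = 75/8; d_c = 15·1/4 = 15/4
d = 2·75/8 + 15/4 = 45/2
t_c = 1/4 > 0 so v_max = 15

d=45/2 v_max=15 a_max=12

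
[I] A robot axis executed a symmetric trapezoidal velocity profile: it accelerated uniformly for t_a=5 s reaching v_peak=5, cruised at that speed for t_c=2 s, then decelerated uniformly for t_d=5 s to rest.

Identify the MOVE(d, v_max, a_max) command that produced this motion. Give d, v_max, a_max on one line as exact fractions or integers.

d=35 v_max=5 a_max=1

a_max = 5/5 = 1
d_a = ½·5·5 = 25/2; d_c = 5·2 = 10
d = 2·25/2 + 10 = 35
t_c = 2 > 0 → v_max = v_peak = 5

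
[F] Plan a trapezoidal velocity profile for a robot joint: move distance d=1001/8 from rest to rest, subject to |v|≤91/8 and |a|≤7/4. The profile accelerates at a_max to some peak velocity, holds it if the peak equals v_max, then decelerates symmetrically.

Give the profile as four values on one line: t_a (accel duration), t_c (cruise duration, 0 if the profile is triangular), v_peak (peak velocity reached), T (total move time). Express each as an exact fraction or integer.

t_a=13/2 t_c=9/2 v_peak=91/8 T=35/2

vₘ²/aₘ = (91/8)²/(7/4) = 1183/16
1001/8 ≥ 1183/16 so v_max reached
t_a = (91/8)/(7/4) = 13/2; v_peak = 91/8
d_cruise = 1001/8 − 1183/16 = 819/16; t_c = (819/16)/(91/8) = 9/2
T = 2·13/2 + 9/2 = 35/2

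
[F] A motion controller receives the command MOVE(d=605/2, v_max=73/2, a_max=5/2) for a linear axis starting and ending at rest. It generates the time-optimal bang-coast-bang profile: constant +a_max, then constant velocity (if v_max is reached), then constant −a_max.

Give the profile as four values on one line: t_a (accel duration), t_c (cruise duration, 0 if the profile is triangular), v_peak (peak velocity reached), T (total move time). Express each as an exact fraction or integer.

(v_max)²/a_max = (73/2)²/(5/2) = 5329/10
605/2 < 5329/10 so t_c = 0
v_peak = √(605/2·5/2) = √(3025/4) = 55/2
t_a = (55/2)/(5/2) = 11; t_c = 0
T = 2·11 = 22

t_a=11 t_c=0 v_peak=55/2 T=22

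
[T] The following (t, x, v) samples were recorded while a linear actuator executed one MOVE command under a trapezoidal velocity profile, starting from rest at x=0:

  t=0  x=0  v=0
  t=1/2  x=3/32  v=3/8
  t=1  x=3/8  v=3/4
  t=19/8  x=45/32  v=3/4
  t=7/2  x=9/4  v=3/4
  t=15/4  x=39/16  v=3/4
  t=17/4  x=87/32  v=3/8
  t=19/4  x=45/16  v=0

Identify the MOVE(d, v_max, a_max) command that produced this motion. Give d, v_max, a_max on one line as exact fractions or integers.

d=45/16 v_max=3/4 a_max=3/4

final state: t=19/4, x=45/16, v=0 → d = 45/16
a_max = (3/8−0)/(1/2−0) = 3/4
max v = 3/4 over t∈[1,15/4] → v_max = 3/4
check: 3/4·(1+11/4) = 45/16 ✓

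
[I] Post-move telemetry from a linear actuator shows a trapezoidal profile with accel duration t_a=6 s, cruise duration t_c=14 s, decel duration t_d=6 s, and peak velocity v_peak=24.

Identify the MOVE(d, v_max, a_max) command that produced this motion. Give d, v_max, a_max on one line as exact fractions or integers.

d=480 v_max=24 a_max=4

a_max = 24/6 = 4
d_a = ½·24·6 = 72; d_c = 24·14 = 336
d = 2·72 + 336 = 480
t_c = 14 > 0 ⇒ limit active, v_max = 24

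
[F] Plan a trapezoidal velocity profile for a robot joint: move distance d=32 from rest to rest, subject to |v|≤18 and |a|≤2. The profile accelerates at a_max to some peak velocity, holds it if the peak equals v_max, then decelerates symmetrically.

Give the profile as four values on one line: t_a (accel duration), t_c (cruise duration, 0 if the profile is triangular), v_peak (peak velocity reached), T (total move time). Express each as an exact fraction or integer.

vₘ²/aₘ = 18²/2 = 162
32 < 162 so t_c = 0
v_peak = √(32·2) = √64 = 8
t_a = 8/2 = 4; t_c = 0
T = 2·4 = 8

t_a=4 t_c=0 v_peak=8 T=8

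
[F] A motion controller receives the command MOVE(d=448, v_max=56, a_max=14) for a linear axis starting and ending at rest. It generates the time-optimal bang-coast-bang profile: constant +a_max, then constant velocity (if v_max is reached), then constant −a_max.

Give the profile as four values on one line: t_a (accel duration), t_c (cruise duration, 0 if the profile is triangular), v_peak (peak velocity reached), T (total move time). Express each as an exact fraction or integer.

vₘ²/aₘ = 56²/14 = 224
448 ≥ 224 ⇒ cruise phase
t_a = 56/14 = 4; v_peak = 56
d_cruise = 448 − 224 = 224; t_c = 224/56 = 4
T = 2·4 + 4 = 12

t_a=4 t_c=4 v_peak=56 T=12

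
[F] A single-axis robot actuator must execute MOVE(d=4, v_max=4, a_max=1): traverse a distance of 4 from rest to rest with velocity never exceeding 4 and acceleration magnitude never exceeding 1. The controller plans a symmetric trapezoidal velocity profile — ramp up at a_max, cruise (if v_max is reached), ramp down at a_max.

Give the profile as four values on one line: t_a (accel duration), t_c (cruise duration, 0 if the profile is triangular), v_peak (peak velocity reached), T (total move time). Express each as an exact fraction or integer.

t_a=2 t_c=0 v_peak=2 T=4

(v_max)²/a_max = 4²/1 = 16
4 < 16 ⇒ no cruise
v_peak = √(4·1) = √4 = 2
t_a = 2/1 = 2; t_c = 0
T = 2·2 = 4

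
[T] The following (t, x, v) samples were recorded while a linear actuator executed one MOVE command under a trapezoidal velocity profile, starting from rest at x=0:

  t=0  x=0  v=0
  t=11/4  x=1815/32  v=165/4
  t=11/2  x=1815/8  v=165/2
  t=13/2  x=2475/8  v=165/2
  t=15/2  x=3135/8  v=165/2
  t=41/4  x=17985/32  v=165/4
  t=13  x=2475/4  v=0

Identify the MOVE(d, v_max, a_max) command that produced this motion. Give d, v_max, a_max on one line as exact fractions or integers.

final state: t=13, x=2475/4, v=0 → d = 2475/4
a_max = (165/4−0)/(11/4−0) = 15
max v = 165/2 over t∈[11/2,15/2] → v_max = 165/2
check: 165/2·(11/2+2) = 2475/4 ✓

d=2475/4 v_max=165/2 a_max=15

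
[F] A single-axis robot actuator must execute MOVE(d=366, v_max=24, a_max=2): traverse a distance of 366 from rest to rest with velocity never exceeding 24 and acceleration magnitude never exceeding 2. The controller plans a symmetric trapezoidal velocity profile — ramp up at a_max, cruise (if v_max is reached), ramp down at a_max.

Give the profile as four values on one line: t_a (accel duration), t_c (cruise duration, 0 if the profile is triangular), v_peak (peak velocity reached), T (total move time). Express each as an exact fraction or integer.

t_a=12 t_c=13/4 v_peak=24 T=109/4

v_max²/a_max = 24²/2 = 288
366 ≥ 288 so v_max reached
t_a = 24/2 = 12; v_peak = 24
d_cruise = 366 − 288 = 78; t_c = 78/24 = 13/4
T = 2·12 + 13/4 = 109/4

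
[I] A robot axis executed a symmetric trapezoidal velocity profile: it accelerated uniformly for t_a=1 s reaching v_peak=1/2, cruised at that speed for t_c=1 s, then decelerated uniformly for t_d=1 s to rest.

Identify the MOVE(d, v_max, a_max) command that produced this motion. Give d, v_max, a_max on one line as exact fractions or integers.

d=1 v_max=1/2 a_max=1/2

a_max = (1/2)/1 = 1/2
d_a = ½·1/2·1 = 1/4; d_c = 1/2·1 = 1/2
d = 2·1/4 + 1/2 = 1
t_c = 1 > 0 → v_max = v_peak = 1/2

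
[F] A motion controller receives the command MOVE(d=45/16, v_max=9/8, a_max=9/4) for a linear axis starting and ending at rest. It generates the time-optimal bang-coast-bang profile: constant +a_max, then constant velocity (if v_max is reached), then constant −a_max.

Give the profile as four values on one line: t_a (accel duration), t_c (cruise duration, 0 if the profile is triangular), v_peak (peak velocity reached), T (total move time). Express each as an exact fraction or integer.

vₘ²/aₘ = (9/8)²/(9/4) = 9/16
45/16 ≥ 9/16 → trapezoidal
t_a = (9/8)/(9/4) = 1/2; v_peak = 9/8
d_cruise = 45/16 − 9/16 = 9/4; t_c = (9/4)/(9/8) = 2
T = 2·1/2 + 2 = 3

t_a=1/2 t_c=2 v_peak=9/8 T=3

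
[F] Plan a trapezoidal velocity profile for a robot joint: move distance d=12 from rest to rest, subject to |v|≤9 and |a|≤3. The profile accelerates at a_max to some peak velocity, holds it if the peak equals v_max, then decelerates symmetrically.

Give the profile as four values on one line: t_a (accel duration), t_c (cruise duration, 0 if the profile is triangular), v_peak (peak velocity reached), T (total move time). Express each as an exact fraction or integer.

vₘ²/aₘ = 9²/3 = 27
12 < 27 so t_c = 0
v_peak = √(12·3) = √36 = 6
t_a = 6/3 = 2; t_c = 0
T = 2·2 = 4

t_a=2 t_c=0 v_peak=6 T=4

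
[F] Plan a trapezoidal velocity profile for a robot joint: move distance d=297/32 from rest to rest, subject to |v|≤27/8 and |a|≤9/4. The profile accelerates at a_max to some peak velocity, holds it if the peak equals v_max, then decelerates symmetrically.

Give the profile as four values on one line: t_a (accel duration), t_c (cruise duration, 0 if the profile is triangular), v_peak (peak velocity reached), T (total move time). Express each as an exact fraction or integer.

t_a=3/2 t_c=5/4 v_peak=27/8 T=17/4

vₘ²/aₘ = (27/8)²/(9/4) = 81/16
297/32 ≥ 81/16 ⇒ cruise phase
t_a = (27/8)/(9/4) = 3/2; v_peak = 27/8
d_cruise = 297/32 − 81/16 = 135/32; t_c = (135/32)/(27/8) = 5/4
T = 2·3/2 + 5/4 = 17/4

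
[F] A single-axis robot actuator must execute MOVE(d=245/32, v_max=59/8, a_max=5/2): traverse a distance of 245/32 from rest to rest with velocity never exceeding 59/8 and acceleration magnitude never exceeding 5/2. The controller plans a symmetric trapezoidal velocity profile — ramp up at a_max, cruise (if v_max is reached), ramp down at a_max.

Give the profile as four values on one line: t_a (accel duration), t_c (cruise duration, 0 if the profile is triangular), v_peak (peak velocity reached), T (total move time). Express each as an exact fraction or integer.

t_a=7/4 t_c=0 v_peak=35/8 T=7/2

(v_max)²/a_max = (59/8)²/(5/2) = 3481/160
245/32 < 3481/160 → triangular
v_peak = √(245/32·5/2) = √(1225/64) = 35/8
t_a = (35/8)/(5/2) = 7/4; t_c = 0
T = 2·7/4 = 7/2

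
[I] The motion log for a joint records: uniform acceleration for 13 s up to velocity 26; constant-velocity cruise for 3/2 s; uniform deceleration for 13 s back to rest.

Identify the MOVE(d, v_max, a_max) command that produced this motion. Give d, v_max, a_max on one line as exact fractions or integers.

a_max = 26/13 = 2
d_a = ½·26·13 = 169; d_c = 26·3/2 = 39
d = 2·169 + 39 = 377
t_c = 3/2 > 0 → v_max = v_peak = 26

d=377 v_max=26 a_max=2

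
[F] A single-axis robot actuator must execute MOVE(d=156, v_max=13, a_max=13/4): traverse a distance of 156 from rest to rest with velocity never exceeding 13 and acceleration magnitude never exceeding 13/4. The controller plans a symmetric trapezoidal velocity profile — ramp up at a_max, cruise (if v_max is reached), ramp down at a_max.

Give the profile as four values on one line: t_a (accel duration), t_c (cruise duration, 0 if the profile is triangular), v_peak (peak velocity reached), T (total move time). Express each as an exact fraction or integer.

v_max²/a_max = 13²/(13/4) = 52
156 ≥ 52 → trapezoidal
t_a = 13/(13/4) = 4; v_peak = 13
d_cruise = 156 − 52 = 104; t_c = 104/13 = 8
T = 2·4 + 8 = 16

t_a=4 t_c=8 v_peak=13 T=16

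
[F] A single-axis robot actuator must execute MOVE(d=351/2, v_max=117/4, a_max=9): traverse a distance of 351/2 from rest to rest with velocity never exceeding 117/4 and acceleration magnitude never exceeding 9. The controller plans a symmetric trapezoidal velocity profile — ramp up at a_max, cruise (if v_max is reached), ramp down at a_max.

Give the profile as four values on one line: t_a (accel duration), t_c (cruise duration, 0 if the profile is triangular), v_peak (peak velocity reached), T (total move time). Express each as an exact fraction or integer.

vₘ²/aₘ = (117/4)²/9 = 1521/16
351/2 ≥ 1521/16 ⇒ cruise phase
t_a = (117/4)/9 = 13/4; v_peak = 117/4
d_cruise = 351/2 − 1521/16 = 1287/16; t_c = (1287/16)/(117/4) = 11/4
T = 2·13/4 + 11/4 = 37/4

t_a=13/4 t_c=11/4 v_peak=117/4 T=37/4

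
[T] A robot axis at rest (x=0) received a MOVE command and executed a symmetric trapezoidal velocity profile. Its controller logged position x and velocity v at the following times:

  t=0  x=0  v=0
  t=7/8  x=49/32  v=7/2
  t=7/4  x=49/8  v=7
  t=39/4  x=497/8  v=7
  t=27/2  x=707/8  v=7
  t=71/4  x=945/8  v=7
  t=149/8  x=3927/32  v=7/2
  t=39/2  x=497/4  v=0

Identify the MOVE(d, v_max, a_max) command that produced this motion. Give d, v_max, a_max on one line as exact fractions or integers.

d=497/4 v_max=7 a_max=4

final state: t=39/2, x=497/4, v=0 → d = 497/4
a_max = (7/2−0)/(7/8−0) = 4
max v = 7 over t∈[7/4,71/4] → v_max = 7
check: 7·(7/4+16) = 497/4 ✓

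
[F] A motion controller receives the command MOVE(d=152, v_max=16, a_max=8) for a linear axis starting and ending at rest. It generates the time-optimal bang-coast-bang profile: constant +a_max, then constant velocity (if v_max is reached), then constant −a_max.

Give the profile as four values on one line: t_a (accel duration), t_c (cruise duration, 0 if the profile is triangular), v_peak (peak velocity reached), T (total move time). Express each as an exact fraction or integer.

t_a=2 t_c=15/2 v_peak=16 T=23/2

(v_max)²/a_max = 16²/8 = 32
152 ≥ 32 → trapezoidal
t_a = 16/8 = 2; v_peak = 16
d_cruise = 152 − 32 = 120; t_c = 120/16 = 15/2
T = 2·2 + 15/2 = 23/2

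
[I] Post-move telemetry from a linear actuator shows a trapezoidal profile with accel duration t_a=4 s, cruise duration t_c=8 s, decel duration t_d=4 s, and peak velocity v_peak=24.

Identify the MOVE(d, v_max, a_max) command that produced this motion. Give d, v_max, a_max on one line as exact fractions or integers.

a_max = 24/4 = 6
d_a = ½·24·4 = 48; d_c = 24·8 = 192
d = 2·48 + 192 = 288
t_c = 8 > 0 → v_max = v_peak = 24

d=288 v_max=24 a_max=6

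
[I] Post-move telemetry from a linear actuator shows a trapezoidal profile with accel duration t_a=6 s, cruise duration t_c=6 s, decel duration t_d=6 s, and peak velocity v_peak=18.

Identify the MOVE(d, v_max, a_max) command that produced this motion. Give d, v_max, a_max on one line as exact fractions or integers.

d=216 v_max=18 a_max=3

a_max = 18/6 = 3
d_a = ½·18·6 = 54; d_c = 18·6 = 108
d = 2·54 + 108 = 216
t_c = 6 > 0 → v_max = v_peak = 18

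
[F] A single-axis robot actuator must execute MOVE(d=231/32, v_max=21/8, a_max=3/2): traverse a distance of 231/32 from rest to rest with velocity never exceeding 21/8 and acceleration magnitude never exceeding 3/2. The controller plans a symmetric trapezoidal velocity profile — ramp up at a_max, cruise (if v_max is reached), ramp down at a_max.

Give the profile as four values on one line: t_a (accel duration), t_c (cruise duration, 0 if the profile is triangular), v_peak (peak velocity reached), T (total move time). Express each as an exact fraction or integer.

(v_max)²/a_max = (21/8)²/(3/2) = 147/32
231/32 ≥ 147/32 so v_max reached
t_a = (21/8)/(3/2) = 7/4; v_peak = 21/8
d_cruise = 231/32 − 147/32 = 21/8; t_c = (21/8)/(21/8) = 1
T = 2·7/4 + 1 = 9/2

t_a=7/4 t_c=1 v_peak=21/8 T=9/2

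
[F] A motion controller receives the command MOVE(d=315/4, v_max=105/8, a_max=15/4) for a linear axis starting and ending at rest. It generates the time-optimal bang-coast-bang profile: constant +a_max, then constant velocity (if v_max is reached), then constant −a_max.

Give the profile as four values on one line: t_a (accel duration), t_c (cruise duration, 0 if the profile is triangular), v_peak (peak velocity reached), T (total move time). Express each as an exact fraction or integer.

v_max²/a_max = (105/8)²/(15/4) = 735/16
315/4 ≥ 735/16 so v_max reached
t_a = (105/8)/(15/4) = 7/2; v_peak = 105/8
d_cruise = 315/4 − 735/16 = 525/16; t_c = (525/16)/(105/8) = 5/2
T = 2·7/2 + 5/2 = 19/2

t_a=7/2 t_c=5/2 v_peak=105/8 T=19/2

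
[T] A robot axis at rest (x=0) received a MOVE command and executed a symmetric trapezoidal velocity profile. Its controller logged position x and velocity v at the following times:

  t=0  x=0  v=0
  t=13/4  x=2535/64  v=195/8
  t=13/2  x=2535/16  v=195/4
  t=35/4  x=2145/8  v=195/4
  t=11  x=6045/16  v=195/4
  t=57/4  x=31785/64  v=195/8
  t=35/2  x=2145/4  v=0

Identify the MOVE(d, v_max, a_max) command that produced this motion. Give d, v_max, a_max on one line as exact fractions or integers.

d=2145/4 v_max=195/4 a_max=15/2

final state: t=35/2, x=2145/4, v=0 → d = 2145/4
a_max = (195/8−0)/(13/4−0) = 15/2
max v = 195/4 over t∈[13/2,11] → v_max = 195/4
check: 195/4·(13/2+9/2) = 2145/4 ✓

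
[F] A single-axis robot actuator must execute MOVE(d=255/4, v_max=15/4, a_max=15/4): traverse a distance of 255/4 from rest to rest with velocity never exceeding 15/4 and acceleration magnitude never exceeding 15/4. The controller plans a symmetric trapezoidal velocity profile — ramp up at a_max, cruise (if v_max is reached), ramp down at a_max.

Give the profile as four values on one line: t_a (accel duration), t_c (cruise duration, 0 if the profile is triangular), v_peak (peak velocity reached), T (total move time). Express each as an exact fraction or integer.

(v_max)²/a_max = (15/4)²/(15/4) = 15/4
255/4 ≥ 15/4 so v_max reached
t_a = (15/4)/(15/4) = 1; v_peak = 15/4
d_cruise = 255/4 − 15/4 = 60; t_c = 60/(15/4) = 16
T = 2·1 + 16 = 18

t_a=1 t_c=16 v_peak=15/4 T=18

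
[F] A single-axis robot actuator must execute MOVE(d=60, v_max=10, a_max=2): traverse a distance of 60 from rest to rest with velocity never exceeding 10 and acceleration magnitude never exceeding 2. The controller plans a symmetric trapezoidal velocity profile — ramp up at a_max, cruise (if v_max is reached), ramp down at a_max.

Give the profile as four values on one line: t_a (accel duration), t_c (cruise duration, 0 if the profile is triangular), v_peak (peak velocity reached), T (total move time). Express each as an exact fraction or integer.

t_a=5 t_c=1 v_peak=10 T=11

v_max²/a_max = 10²/2 = 50
60 ≥ 50 so v_max reached
t_a = 10/2 = 5; v_peak = 10
d_cruise = 60 − 50 = 10; t_c = 10/10 = 1
T = 2·5 + 1 = 11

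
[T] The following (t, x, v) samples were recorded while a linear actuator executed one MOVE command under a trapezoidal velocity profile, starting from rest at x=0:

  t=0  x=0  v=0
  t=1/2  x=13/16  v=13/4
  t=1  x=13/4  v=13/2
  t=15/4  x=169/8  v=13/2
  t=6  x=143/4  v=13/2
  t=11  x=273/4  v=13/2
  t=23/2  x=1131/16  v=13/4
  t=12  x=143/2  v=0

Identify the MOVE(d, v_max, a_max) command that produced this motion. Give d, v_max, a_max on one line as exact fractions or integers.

d=143/2 v_max=13/2 a_max=13/2

final state: t=12, x=143/2, v=0 → d = 143/2
a_max = (13/4−0)/(1/2−0) = 13/2
max v = 13/2 over t∈[1,11] → v_max = 13/2
check: 13/2·(1+10) = 143/2 ✓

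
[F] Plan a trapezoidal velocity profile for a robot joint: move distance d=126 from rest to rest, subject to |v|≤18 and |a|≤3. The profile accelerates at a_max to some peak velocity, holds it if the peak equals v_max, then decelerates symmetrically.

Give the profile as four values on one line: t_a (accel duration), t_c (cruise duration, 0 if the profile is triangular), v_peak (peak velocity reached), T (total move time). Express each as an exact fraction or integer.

t_a=6 t_c=1 v_peak=18 T=13

v_max²/a_max = 18²/3 = 108
126 ≥ 108 ⇒ cruise phase
t_a = 18/3 = 6; v_peak = 18
d_cruise = 126 − 108 = 18; t_c = 18/18 = 1
T = 2·6 + 1 = 13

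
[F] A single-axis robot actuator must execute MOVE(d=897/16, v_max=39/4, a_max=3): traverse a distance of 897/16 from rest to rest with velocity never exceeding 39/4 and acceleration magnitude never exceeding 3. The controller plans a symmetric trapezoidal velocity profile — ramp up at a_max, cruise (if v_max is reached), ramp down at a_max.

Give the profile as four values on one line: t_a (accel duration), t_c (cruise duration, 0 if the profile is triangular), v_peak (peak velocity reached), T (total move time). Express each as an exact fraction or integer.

t_a=13/4 t_c=5/2 v_peak=39/4 T=9

v_max²/a_max = (39/4)²/3 = 507/16
897/16 ≥ 507/16 → trapezoidal
t_a = (39/4)/3 = 13/4; v_peak = 39/4
d_cruise = 897/16 − 507/16 = 195/8; t_c = (195/8)/(39/4) = 5/2
T = 2·13/4 + 5/2 = 9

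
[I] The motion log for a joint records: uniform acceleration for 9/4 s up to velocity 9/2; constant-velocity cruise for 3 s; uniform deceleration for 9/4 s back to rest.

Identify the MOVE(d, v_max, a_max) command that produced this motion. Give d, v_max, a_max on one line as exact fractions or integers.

d=189/8 v_max=9/2 a_max=2

a_max = (9/2)/(9/4) = 2
d_a = ½·9/2·9/4 = 81/16; d_c = 9/2·3 = 27/2
d = 2·81/16 + 27/2 = 189/8
t_c = 3 > 0 → v_max = v_peak = 9/2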